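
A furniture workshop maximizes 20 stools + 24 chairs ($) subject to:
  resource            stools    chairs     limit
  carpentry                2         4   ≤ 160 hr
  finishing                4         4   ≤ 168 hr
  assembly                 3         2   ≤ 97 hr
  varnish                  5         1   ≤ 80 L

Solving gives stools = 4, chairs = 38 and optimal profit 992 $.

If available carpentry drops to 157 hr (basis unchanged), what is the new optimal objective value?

At the optimum: carpentry uses 160 of 160 (binding); finishing uses 168 of 168 (binding); assembly uses 88 of 97 (slack = 9); varnish uses 58 of 80 (slack = 22).
By complementary slackness, y = 0 for the non-binding constraints.
From A_Bᵀ y = c: 2·y_carpentry + 4·y_finishing = 20; 4·y_carpentry + 4·y_finishing = 24.
→ y_carpentry = 2 and y_finishing = 4.
Δz = y_carpentry·Δb = 2 × (-3) = -6, so new z* = 992 − 6 = 986.

986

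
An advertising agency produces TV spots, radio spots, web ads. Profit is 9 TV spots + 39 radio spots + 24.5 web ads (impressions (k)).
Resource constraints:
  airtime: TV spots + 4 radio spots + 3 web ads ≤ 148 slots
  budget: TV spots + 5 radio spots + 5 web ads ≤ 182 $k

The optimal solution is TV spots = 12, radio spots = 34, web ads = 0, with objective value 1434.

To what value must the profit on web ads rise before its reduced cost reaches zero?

Check each constraint at x*: airtime 148/148 (tight); budget 182/182 (tight).
From A_Bᵀ y = c: 1·y_airtime + 1·y_budget = 9; 4·y_airtime + 5·y_budget = 39.
Solving: y_airtime = 6, y_budget = 3.
web ads enters the basis when its profit ≥ yᵀa₃ = 6·3 + 3·5 = 33.

33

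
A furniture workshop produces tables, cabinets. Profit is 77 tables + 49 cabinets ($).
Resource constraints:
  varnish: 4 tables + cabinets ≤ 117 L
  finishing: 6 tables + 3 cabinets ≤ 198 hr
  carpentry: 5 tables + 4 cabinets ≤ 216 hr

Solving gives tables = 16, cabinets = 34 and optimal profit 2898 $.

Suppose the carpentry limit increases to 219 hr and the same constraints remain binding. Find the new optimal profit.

2919

Check each constraint at x*: varnish 98/117 (slack 19); finishing 198/198 (tight); carpentry 216/216 (tight).
By complementary slackness, y = 0 for the non-binding constraint.
The binding rows give the dual system: 6·y_finishing + 5·y_carpentry = 77 and 3·y_finishing + 4·y_carpentry = 49.
This yields shadow prices y_finishing = 7, y_carpentry = 7.
Δz = y_carpentry·Δb = 7 × (3) = 21, so new z* = 2898 + 21 = 2919.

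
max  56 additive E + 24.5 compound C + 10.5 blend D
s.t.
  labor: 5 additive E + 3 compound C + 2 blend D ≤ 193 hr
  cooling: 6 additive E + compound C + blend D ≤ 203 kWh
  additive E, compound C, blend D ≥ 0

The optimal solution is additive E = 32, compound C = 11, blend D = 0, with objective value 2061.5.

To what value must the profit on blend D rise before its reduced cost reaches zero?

Check each constraint at x*: labor 193/193 (tight); cooling 203/203 (tight).
The binding rows give the dual system: 5·y_labor + 6·y_cooling = 56 and 3·y_labor + 1·y_cooling = 24.5.
This yields shadow prices y_labor = 7, y_cooling = 3.5.
blend D enters the basis when its profit ≥ yᵀa₃ = 7·2 + 3.5·1 = 17.5.

17.5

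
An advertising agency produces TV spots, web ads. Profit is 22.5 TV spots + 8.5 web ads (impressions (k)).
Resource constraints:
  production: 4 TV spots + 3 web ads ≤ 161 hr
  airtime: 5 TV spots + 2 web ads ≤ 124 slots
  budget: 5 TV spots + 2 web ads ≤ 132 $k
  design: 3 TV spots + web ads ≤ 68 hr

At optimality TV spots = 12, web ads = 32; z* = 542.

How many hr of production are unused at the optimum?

17

production used = 4·12 + 3·32 = 144; slack = 161 − 144 = 17.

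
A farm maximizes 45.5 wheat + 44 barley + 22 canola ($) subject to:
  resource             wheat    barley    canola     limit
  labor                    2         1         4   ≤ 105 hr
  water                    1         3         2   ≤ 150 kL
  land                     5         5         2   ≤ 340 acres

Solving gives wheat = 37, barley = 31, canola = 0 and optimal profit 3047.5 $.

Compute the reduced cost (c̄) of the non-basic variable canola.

-1

Check each constraint at x*: labor 105/105 (tight); water 130/150 (slack 20); land 340/340 (tight).
Since water is not tight, its dual is 0.
The binding rows give the dual system: 2·y_labor + 5·y_land = 45.5 and 1·y_labor + 5·y_land = 44.
This yields shadow prices y_labor = 1.5, y_land = 8.5.
Reduced cost of canola: c₃ − yᵀa₃ = 22 − (1.5·4 + 8.5·2) = 22 − 23 = -1.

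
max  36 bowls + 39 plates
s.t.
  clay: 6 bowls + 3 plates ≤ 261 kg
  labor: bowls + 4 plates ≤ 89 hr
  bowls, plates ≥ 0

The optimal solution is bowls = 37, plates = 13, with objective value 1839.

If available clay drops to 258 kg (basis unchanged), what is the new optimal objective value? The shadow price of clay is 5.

Δb = -3, so new z* = 1839 + (5)·(-3) = 1839 − 15 = 1824.

1824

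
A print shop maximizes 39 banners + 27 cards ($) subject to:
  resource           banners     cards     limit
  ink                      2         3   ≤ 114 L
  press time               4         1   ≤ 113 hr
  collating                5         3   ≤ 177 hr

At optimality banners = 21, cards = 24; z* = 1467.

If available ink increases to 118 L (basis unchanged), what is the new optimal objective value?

1475

At the optimum: ink uses 114 of 114 (binding); press time uses 108 of 113 (slack = 5); collating uses 177 of 177 (binding).
Since press time is not tight, its dual is 0.
From A_Bᵀ y = c: 2·y_ink + 5·y_collating = 39; 3·y_ink + 3·y_collating = 27.
Solving: y_ink = 2, y_collating = 7.
Δz = y_ink·Δb = 2 × (4) = 8, so new z* = 1467 + 8 = 1475.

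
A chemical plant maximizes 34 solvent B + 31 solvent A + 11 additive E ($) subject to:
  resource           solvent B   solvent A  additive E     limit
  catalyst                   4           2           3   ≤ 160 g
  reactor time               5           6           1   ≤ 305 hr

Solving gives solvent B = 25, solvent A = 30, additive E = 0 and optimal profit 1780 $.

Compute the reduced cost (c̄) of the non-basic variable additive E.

Both catalyst and reactor time are binding at x*.
Dual feasibility on the basic columns requires 4·y_catalyst + 5·y_reactor time = 34, 2·y_catalyst + 6·y_reactor time = 31.
→ y_catalyst = 3.5 and y_reactor time = 4.
Reduced cost of additive E: c₃ − yᵀa₃ = 11 − (3.5·3 + 4·1) = 11 − 14.5 = -3.5.

-3.5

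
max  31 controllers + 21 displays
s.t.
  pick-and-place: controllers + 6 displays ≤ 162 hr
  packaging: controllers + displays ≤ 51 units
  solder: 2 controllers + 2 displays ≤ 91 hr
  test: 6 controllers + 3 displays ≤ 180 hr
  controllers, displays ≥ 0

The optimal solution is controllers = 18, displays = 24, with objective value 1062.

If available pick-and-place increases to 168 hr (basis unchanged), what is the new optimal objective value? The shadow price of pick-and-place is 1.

Δb = 6, so new z* = 1062 + (1)·(6) = 1062 + 6 = 1068.

1068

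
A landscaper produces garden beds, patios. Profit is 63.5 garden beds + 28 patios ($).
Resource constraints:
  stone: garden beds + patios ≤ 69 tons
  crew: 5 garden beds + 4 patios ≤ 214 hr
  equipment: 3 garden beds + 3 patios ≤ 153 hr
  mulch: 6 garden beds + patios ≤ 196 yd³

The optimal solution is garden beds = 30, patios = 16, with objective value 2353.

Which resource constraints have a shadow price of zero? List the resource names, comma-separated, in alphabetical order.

stone: 46/69 (slack 23)
crew: 214/214 (binding)
equipment: 138/153 (slack 15)
mulch: 196/196 (binding)
By complementary slackness, a constraint with positive slack has shadow price 0 → equipment, stone.

equipment, stone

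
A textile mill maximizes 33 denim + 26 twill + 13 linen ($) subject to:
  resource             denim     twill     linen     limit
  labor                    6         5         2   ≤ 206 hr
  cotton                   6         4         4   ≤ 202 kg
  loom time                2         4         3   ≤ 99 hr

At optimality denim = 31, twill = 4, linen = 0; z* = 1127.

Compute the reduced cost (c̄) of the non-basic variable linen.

-1

Check each constraint at x*: labor 206/206 (tight); cotton 202/202 (tight); loom time 78/99 (slack 21).
Since loom time is not tight, its dual is 0.
The binding rows give the dual system: 6·y_labor + 6·y_cotton = 33 and 5·y_labor + 4·y_cotton = 26.
Solving: y_labor = 4, y_cotton = 1.5.
Reduced cost of linen: c₃ − yᵀa₃ = 13 − (4·2 + 1.5·4) = 13 − 14 = -1.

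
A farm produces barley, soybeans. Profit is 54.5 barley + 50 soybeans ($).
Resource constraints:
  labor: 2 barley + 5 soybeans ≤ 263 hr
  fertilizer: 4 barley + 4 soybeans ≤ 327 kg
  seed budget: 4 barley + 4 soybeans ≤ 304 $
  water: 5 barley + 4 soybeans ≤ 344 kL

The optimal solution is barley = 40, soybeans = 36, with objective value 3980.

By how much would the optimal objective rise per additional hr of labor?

Binding: seed budget and water. Non-binding: labor (3 unused), fertilizer (23 unused).
By complementary slackness, y = 0 for the non-binding constraints.
The binding rows give the dual system: 4·y_seed budget + 5·y_water = 54.5 and 4·y_seed budget + 4·y_water = 50.
This yields shadow prices y_seed budget = 8, y_water = 4.5.
Shadow price of labor = 0.

0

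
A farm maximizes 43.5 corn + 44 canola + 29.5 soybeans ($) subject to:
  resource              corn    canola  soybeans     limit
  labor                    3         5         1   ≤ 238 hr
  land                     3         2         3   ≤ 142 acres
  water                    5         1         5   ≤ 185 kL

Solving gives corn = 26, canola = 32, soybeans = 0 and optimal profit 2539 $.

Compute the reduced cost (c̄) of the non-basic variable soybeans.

-4

Binding: labor and land. Non-binding: water (23 unused).
Slack constraints have shadow price 0 (complementary slackness).
Dual feasibility on the basic columns requires 3·y_labor + 3·y_land = 43.5, 5·y_labor + 2·y_land = 44.
Solving: y_labor = 5, y_land = 9.5.
Reduced cost of soybeans: c₃ − yᵀa₃ = 29.5 − (5·1 + 9.5·3) = 29.5 − 33.5 = -4.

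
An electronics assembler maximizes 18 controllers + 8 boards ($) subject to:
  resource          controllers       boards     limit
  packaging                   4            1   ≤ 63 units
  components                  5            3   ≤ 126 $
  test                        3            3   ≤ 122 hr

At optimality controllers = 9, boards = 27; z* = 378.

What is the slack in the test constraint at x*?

14

test used = 3·9 + 3·27 = 108; slack = 122 − 108 = 14.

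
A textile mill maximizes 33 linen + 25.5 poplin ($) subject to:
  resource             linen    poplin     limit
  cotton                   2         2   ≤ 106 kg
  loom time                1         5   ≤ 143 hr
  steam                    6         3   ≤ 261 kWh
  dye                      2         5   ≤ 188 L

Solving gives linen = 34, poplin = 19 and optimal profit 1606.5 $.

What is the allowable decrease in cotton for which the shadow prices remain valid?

19

Binding constraints: cotton, steam. The basis is B = [[2,2],[6,3]] with det -6.
Per unit decrease in cotton, x* moves by d = (0.5, -1).
The basis stays optimal until poplin reaches 0; allowable decrease = 19 kg.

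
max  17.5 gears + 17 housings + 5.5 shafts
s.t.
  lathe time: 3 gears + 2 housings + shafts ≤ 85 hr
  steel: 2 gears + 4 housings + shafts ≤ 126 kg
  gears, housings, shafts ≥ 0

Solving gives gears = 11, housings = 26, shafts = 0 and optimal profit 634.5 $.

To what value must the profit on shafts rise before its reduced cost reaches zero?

6.5

Check each constraint at x*: lathe time 85/85 (tight); steel 126/126 (tight).
Dual feasibility on the basic columns requires 3·y_lathe time + 2·y_steel = 17.5, 2·y_lathe time + 4·y_steel = 17.
→ y_lathe time = 4.5 and y_steel = 2.
shafts enters the basis when its profit ≥ yᵀa₃ = 4.5·1 + 2·1 = 6.5.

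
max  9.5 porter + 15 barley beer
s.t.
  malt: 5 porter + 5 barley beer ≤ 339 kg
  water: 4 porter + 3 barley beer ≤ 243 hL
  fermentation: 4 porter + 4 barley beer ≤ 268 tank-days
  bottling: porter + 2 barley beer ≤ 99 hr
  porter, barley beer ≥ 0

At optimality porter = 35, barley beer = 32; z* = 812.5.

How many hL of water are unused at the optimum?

7

water used = 4·35 + 3·32 = 236; slack = 243 − 236 = 7.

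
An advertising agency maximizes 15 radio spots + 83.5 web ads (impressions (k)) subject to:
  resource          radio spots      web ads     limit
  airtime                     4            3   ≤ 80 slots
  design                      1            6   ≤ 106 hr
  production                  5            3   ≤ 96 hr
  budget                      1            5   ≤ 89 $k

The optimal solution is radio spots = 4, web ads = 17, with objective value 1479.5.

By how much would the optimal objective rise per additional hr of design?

Binding: design and budget. Non-binding: airtime (13 unused), production (25 unused).
By complementary slackness, y = 0 for the non-binding constraints.
From A_Bᵀ y = c: 1·y_design + 1·y_budget = 15; 6·y_design + 5·y_budget = 83.5.
→ y_design = 8.5 and y_budget = 6.5.
Shadow price of design = 8.5.

8.5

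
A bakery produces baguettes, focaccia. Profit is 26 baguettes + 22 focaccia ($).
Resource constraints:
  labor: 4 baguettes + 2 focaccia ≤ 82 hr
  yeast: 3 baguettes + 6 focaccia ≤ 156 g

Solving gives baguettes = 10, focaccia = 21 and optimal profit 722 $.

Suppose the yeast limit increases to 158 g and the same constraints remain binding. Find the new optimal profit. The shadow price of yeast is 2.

726

Δb = 2, so new z* = 722 + (2)·(2) = 722 + 4 = 726.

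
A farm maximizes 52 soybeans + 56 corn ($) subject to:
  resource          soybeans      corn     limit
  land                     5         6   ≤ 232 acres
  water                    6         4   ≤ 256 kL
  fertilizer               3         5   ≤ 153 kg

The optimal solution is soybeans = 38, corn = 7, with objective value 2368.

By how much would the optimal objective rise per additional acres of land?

At the optimum: land uses 232 of 232 (binding); water uses 256 of 256 (binding); fertilizer uses 149 of 153 (slack = 4).
Since fertilizer is not tight, its dual is 0.
The binding rows give the dual system: 5·y_land + 6·y_water = 52 and 6·y_land + 4·y_water = 56.
→ y_land = 8 and y_water = 2.
Shadow price of land = 8.

8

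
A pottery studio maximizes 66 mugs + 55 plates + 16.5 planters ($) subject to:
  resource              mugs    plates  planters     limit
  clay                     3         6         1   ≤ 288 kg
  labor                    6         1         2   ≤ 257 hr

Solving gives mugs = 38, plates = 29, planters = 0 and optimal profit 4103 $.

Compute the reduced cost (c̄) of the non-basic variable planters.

At the optimum: clay uses 288 of 288 (binding); labor uses 257 of 257 (binding).
The binding rows give the dual system: 3·y_clay + 6·y_labor = 66 and 6·y_clay + 1·y_labor = 55.
This yields shadow prices y_clay = 8, y_labor = 7.
Reduced cost of planters: c₃ − yᵀa₃ = 16.5 − (8·1 + 7·2) = 16.5 − 22 = -5.5.

-5.5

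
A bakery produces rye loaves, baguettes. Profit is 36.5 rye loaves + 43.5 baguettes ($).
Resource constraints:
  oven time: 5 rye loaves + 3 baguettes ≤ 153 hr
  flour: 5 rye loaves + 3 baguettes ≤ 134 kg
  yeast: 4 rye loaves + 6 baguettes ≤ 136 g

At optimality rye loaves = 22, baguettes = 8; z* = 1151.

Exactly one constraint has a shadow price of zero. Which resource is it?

oven time: 134/153 (slack 19)
flour: 134/134 (binding)
yeast: 136/136 (binding)
By complementary slackness, a constraint with positive slack has shadow price 0 → oven time.

oven time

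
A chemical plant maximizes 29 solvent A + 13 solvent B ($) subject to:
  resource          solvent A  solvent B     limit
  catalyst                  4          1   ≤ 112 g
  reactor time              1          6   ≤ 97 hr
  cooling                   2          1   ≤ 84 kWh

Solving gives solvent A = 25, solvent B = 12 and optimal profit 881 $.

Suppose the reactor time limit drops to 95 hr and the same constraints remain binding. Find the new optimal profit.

At the optimum: catalyst uses 112 of 112 (binding); reactor time uses 97 of 97 (binding); cooling uses 62 of 84 (slack = 22).
Since cooling is not tight, its dual is 0.
From A_Bᵀ y = c: 4·y_catalyst + 1·y_reactor time = 29; 1·y_catalyst + 6·y_reactor time = 13.
Solving: y_catalyst = 7, y_reactor time = 1.
Δz = y_reactor time·Δb = 1 × (-2) = -2, so new z* = 881 − 2 = 879.

879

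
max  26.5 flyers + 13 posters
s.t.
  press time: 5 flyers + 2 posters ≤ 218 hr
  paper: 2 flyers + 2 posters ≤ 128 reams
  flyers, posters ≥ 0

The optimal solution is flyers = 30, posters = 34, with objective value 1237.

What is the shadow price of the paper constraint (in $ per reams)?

Both press time and paper are binding at x*.
The binding rows give the dual system: 5·y_press time + 2·y_paper = 26.5 and 2·y_press time + 2·y_paper = 13.
Solving: y_press time = 4.5, y_paper = 2.
Shadow price of paper = 2.

2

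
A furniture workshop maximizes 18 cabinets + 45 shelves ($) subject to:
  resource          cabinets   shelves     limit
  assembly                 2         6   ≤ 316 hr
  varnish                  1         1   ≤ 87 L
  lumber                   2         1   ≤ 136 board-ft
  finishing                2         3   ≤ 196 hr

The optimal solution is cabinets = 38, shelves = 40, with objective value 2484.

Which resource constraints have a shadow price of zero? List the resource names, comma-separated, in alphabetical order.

lumber, varnish

assembly: 316/316 (binding)
varnish: 78/87 (slack 9)
lumber: 116/136 (slack 20)
finishing: 196/196 (binding)
By complementary slackness, a constraint with positive slack has shadow price 0 → lumber, varnish.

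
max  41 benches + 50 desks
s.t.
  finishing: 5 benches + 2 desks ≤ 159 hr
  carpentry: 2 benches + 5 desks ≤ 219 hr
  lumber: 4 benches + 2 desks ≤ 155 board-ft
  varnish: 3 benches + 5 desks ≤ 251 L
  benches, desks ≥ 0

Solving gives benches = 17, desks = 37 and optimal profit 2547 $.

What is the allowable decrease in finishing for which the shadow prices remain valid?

Binding constraints: finishing, carpentry. The basis is B = [[5,2],[2,5]] with det 21.
Per unit decrease in finishing, x* moves by d = (-0.2381, 0.0952).
The basis stays optimal until benches reaches 0; allowable decrease = 71.4 hr.

71.4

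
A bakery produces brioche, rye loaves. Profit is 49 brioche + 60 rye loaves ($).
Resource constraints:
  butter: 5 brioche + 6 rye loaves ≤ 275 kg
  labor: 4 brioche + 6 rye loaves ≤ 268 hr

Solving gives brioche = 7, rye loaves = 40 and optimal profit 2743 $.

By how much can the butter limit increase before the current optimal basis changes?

60

Binding constraints: butter, labor. The basis is B = [[5,6],[4,6]] with det 6.
Per unit increase in butter, x* moves by d = (1, -0.6667).
The basis stays optimal until rye loaves reaches 0; allowable increase = 60 kg.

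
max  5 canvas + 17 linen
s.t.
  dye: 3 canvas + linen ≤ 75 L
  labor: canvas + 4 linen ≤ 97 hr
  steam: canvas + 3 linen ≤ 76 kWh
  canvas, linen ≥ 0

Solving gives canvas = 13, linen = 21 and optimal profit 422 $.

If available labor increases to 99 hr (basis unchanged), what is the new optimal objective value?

Check each constraint at x*: dye 60/75 (slack 15); labor 97/97 (tight); steam 76/76 (tight).
Slack constraints have shadow price 0 (complementary slackness).
Dual feasibility on the basic columns requires 1·y_labor + 1·y_steam = 5, 4·y_labor + 3·y_steam = 17.
This yields shadow prices y_labor = 2, y_steam = 3.
Δz = y_labor·Δb = 2 × (2) = 4, so new z* = 422 + 4 = 426.

426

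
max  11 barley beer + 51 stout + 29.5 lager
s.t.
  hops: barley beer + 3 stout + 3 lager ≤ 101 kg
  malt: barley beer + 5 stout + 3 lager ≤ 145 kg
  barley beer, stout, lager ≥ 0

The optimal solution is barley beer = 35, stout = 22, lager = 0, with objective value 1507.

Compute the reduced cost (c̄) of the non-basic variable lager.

-3.5

Check each constraint at x*: hops 101/101 (tight); malt 145/145 (tight).
Dual feasibility on the basic columns requires 1·y_hops + 1·y_malt = 11, 3·y_hops + 5·y_malt = 51.
→ y_hops = 2 and y_malt = 9.
Reduced cost of lager: c₃ − yᵀa₃ = 29.5 − (2·3 + 9·3) = 29.5 − 33 = -3.5.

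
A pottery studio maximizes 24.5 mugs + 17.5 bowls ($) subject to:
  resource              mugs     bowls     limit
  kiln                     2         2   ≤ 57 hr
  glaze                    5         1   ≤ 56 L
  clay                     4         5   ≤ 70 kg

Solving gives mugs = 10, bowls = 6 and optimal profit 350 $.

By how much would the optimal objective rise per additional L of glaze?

2.5

Check each constraint at x*: kiln 32/57 (slack 25); glaze 56/56 (tight); clay 70/70 (tight).
Since kiln is not tight, its dual is 0.
Dual feasibility on the basic columns requires 5·y_glaze + 4·y_clay = 24.5, 1·y_glaze + 5·y_clay = 17.5.
Solving: y_glaze = 2.5, y_clay = 3.
Shadow price of glaze = 2.5.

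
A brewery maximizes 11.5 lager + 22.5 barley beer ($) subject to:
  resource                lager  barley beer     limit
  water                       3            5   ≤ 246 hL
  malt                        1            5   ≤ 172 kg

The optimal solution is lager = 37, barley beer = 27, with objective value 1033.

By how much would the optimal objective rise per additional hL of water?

Check each constraint at x*: water 246/246 (tight); malt 172/172 (tight).
From A_Bᵀ y = c: 3·y_water + 1·y_malt = 11.5; 5·y_water + 5·y_malt = 22.5.
This yields shadow prices y_water = 3.5, y_malt = 1.
Shadow price of water = 3.5.

3.5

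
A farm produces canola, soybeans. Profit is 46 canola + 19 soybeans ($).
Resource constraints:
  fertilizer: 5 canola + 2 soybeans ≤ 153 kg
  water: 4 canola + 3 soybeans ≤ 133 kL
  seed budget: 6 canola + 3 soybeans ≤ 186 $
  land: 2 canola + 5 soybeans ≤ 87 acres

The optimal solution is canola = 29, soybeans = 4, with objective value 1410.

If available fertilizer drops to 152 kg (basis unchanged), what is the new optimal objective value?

Binding: fertilizer and seed budget. Non-binding: water (5 unused), land (9 unused).
By complementary slackness, y = 0 for the non-binding constraints.
Dual feasibility on the basic columns requires 5·y_fertilizer + 6·y_seed budget = 46, 2·y_fertilizer + 3·y_seed budget = 19.
Solving: y_fertilizer = 8, y_seed budget = 1.
Δz = y_fertilizer·Δb = 8 × (-1) = -8, so new z* = 1410 − 8 = 1402.

1402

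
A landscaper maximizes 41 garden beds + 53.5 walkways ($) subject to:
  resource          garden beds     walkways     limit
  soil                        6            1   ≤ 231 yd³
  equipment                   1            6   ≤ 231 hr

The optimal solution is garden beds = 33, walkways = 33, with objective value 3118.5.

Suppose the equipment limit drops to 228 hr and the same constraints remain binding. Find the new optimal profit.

3094.5

At the optimum: soil uses 231 of 231 (binding); equipment uses 231 of 231 (binding).
The binding rows give the dual system: 6·y_soil + 1·y_equipment = 41 and 1·y_soil + 6·y_equipment = 53.5.
→ y_soil = 5.5 and y_equipment = 8.
Δz = y_equipment·Δb = 8 × (-3) = -24, so new z* = 3118.5 − 24 = 3094.5.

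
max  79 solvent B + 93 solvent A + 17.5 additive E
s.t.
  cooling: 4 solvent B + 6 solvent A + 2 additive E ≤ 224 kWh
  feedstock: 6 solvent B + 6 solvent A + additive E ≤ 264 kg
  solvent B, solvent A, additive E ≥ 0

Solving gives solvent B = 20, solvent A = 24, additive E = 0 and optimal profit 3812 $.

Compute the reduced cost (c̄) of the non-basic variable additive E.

-5

Check each constraint at x*: cooling 224/224 (tight); feedstock 264/264 (tight).
From A_Bᵀ y = c: 4·y_cooling + 6·y_feedstock = 79; 6·y_cooling + 6·y_feedstock = 93.
→ y_cooling = 7 and y_feedstock = 8.5.
Reduced cost of additive E: c₃ − yᵀa₃ = 17.5 − (7·2 + 8.5·1) = 17.5 − 22.5 = -5.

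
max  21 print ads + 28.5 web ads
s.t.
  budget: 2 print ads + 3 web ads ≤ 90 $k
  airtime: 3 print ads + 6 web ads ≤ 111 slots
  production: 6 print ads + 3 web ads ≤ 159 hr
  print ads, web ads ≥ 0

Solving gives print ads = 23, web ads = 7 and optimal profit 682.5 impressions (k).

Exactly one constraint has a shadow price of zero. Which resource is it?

budget

budget: 67/90 (slack 23)
airtime: 111/111 (binding)
production: 159/159 (binding)
By complementary slackness, a constraint with positive slack has shadow price 0 → budget.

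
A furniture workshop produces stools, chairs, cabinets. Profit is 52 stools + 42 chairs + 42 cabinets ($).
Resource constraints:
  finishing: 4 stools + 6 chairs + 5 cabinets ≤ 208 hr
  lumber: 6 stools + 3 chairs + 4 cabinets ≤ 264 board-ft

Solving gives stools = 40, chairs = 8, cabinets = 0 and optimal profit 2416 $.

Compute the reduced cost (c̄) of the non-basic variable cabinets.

At the optimum: finishing uses 208 of 208 (binding); lumber uses 264 of 264 (binding).
From A_Bᵀ y = c: 4·y_finishing + 6·y_lumber = 52; 6·y_finishing + 3·y_lumber = 42.
This yields shadow prices y_finishing = 4, y_lumber = 6.
Reduced cost of cabinets: c₃ − yᵀa₃ = 42 − (4·5 + 6·4) = 42 − 44 = -2.

-2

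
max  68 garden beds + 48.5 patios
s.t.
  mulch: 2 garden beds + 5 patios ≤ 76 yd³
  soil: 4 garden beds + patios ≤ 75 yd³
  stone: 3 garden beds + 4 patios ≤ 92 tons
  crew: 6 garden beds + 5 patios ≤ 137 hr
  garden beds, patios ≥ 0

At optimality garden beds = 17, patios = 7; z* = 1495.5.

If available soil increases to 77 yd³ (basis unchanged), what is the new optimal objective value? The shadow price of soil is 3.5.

1502.5

Δb = 2, so new z* = 1495.5 + (3.5)·(2) = 1495.5 + 7 = 1502.5.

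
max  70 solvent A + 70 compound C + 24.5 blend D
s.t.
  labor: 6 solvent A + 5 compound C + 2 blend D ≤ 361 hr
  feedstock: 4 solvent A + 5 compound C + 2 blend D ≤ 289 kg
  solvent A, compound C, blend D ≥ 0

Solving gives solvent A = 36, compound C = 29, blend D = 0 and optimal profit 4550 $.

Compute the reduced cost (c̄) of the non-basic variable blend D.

At the optimum: labor uses 361 of 361 (binding); feedstock uses 289 of 289 (binding).
Dual feasibility on the basic columns requires 6·y_labor + 4·y_feedstock = 70, 5·y_labor + 5·y_feedstock = 70.
This yields shadow prices y_labor = 7, y_feedstock = 7.
Reduced cost of blend D: c₃ − yᵀa₃ = 24.5 − (7·2 + 7·2) = 24.5 − 28 = -3.5.

-3.5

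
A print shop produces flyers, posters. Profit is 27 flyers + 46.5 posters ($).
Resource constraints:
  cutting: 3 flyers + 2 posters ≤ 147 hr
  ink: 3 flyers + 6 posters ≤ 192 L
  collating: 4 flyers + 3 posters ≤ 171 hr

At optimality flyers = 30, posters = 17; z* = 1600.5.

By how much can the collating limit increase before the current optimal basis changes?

28.75

Binding constraints: ink, collating. The basis is B = [[3,6],[4,3]] with det -15.
Per unit increase in collating, x* moves by d = (0.4, -0.2).
The basis stays optimal until cutting becomes binding; allowable increase = 28.75 hr.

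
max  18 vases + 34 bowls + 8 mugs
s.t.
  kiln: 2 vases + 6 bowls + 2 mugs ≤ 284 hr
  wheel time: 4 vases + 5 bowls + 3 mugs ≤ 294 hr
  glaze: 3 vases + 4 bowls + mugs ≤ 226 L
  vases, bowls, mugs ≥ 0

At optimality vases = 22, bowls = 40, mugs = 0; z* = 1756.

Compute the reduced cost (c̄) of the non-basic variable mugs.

-2

At the optimum: kiln uses 284 of 284 (binding); wheel time uses 288 of 294 (slack = 6); glaze uses 226 of 226 (binding).
By complementary slackness, y = 0 for the non-binding constraint.
Dual feasibility on the basic columns requires 2·y_kiln + 3·y_glaze = 18, 6·y_kiln + 4·y_glaze = 34.
This yields shadow prices y_kiln = 3, y_glaze = 4.
Reduced cost of mugs: c₃ − yᵀa₃ = 8 − (3·2 + 4·1) = 8 − 10 = -2.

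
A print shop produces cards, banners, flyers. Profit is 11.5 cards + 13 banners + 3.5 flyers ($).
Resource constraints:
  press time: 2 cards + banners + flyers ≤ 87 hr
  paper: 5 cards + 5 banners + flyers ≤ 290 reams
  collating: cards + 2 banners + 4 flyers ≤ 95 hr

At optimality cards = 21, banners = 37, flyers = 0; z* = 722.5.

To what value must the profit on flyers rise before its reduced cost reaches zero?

At the optimum: press time uses 79 of 87 (slack = 8); paper uses 290 of 290 (binding); collating uses 95 of 95 (binding).
Slack constraints have shadow price 0 (complementary slackness).
Dual feasibility on the basic columns requires 5·y_paper + 1·y_collating = 11.5, 5·y_paper + 2·y_collating = 13.
Solving: y_paper = 2, y_collating = 1.5.
flyers enters the basis when its profit ≥ yᵀa₃ = 2·1 + 1.5·4 = 8.

8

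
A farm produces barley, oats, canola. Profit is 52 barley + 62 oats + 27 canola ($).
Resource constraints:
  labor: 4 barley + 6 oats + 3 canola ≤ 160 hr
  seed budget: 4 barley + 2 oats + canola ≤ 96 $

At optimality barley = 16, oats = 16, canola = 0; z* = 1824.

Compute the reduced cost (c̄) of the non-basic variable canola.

-4

Both labor and seed budget are binding at x*.
From A_Bᵀ y = c: 4·y_labor + 4·y_seed budget = 52; 6·y_labor + 2·y_seed budget = 62.
Solving: y_labor = 9, y_seed budget = 4.
Reduced cost of canola: c₃ − yᵀa₃ = 27 − (9·3 + 4·1) = 27 − 31 = -4.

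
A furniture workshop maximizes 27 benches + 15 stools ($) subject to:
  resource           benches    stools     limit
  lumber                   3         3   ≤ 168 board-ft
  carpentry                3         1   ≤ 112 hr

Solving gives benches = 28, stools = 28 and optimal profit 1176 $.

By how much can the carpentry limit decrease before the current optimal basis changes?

Binding constraints: lumber, carpentry. The basis is B = [[3,3],[3,1]] with det -6.
Per unit decrease in carpentry, x* moves by d = (-0.5, 0.5).
The basis stays optimal until benches reaches 0; allowable decrease = 56 hr.

56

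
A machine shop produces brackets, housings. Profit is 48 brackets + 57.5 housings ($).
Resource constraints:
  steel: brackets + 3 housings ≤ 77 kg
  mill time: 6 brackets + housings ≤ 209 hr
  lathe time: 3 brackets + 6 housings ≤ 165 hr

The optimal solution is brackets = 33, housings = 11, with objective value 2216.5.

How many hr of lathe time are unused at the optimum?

lathe time used = 3·33 + 6·11 = 165; slack = 165 − 165 = 0.

0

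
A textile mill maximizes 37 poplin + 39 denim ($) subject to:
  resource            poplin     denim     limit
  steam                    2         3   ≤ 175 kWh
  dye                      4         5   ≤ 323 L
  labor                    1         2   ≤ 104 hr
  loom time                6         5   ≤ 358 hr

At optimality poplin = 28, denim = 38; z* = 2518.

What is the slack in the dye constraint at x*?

dye used = 4·28 + 5·38 = 302; slack = 323 − 302 = 21.

21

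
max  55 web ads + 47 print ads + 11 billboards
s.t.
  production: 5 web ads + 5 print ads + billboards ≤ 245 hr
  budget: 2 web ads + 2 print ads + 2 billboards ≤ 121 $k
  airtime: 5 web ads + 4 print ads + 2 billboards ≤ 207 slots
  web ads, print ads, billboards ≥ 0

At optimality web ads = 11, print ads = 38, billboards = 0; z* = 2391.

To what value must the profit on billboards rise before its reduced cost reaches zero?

19

Check each constraint at x*: production 245/245 (tight); budget 98/121 (slack 23); airtime 207/207 (tight).
Since budget is not tight, its dual is 0.
The binding rows give the dual system: 5·y_production + 5·y_airtime = 55 and 5·y_production + 4·y_airtime = 47.
Solving: y_production = 3, y_airtime = 8.
billboards enters the basis when its profit ≥ yᵀa₃ = 3·1 + 8·2 = 19.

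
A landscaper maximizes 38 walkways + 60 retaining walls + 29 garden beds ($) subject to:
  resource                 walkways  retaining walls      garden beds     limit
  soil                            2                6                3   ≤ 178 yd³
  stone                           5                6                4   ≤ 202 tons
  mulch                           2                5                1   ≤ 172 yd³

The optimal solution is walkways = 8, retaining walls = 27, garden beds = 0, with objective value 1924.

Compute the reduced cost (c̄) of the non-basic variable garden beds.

-7

At the optimum: soil uses 178 of 178 (binding); stone uses 202 of 202 (binding); mulch uses 151 of 172 (slack = 21).
By complementary slackness, y = 0 for the non-binding constraint.
Dual feasibility on the basic columns requires 2·y_soil + 5·y_stone = 38, 6·y_soil + 6·y_stone = 60.
→ y_soil = 4 and y_stone = 6.
Reduced cost of garden beds: c₃ − yᵀa₃ = 29 − (4·3 + 6·4) = 29 − 36 = -7.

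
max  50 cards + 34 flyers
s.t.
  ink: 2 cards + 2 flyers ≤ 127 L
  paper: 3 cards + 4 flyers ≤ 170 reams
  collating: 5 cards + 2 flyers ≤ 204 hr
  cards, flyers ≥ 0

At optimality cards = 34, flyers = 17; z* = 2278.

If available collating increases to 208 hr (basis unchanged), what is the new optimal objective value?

2306

Check each constraint at x*: ink 102/127 (slack 25); paper 170/170 (tight); collating 204/204 (tight).
By complementary slackness, y = 0 for the non-binding constraint.
From A_Bᵀ y = c: 3·y_paper + 5·y_collating = 50; 4·y_paper + 2·y_collating = 34.
Solving: y_paper = 5, y_collating = 7.
Δz = y_collating·Δb = 7 × (4) = 28, so new z* = 2278 + 28 = 2306.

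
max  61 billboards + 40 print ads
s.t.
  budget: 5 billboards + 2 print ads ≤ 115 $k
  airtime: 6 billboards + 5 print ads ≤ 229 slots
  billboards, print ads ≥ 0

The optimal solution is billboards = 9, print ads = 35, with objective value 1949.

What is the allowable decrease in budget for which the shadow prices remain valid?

Binding constraints: budget, airtime. The basis is B = [[5,2],[6,5]] with det 13.
Per unit decrease in budget, x* moves by d = (-0.3846, 0.4615).
The basis stays optimal until billboards reaches 0; allowable decrease = 23.4 $k.

23.4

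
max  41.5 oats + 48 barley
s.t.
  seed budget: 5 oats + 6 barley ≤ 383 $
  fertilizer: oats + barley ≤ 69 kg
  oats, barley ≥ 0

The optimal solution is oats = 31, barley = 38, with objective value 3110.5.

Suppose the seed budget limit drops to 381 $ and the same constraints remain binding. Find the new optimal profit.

3097.5

At the optimum: seed budget uses 383 of 383 (binding); fertilizer uses 69 of 69 (binding).
The binding rows give the dual system: 5·y_seed budget + 1·y_fertilizer = 41.5 and 6·y_seed budget + 1·y_fertilizer = 48.
This yields shadow prices y_seed budget = 6.5, y_fertilizer = 9.
Δz = y_seed budget·Δb = 6.5 × (-2) = -13, so new z* = 3110.5 − 13 = 3097.5.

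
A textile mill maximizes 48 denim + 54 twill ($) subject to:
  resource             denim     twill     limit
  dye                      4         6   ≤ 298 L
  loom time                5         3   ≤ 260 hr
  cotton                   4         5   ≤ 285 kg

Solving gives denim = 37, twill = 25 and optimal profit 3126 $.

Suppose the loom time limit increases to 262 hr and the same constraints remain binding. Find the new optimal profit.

3134

Binding: dye and loom time. Non-binding: cotton (12 unused).
Since cotton is not tight, its dual is 0.
From A_Bᵀ y = c: 4·y_dye + 5·y_loom time = 48; 6·y_dye + 3·y_loom time = 54.
Solving: y_dye = 7, y_loom time = 4.
Δz = y_loom time·Δb = 4 × (2) = 8, so new z* = 3126 + 8 = 3134.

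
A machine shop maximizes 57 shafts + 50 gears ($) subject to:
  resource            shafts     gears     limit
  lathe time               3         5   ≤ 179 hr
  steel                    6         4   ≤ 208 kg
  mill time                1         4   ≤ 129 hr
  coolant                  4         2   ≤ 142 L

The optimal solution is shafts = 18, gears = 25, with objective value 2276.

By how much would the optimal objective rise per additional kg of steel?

At the optimum: lathe time uses 179 of 179 (binding); steel uses 208 of 208 (binding); mill time uses 118 of 129 (slack = 11); coolant uses 122 of 142 (slack = 20).
Since mill time, coolant are not tight, their duals are 0.
From A_Bᵀ y = c: 3·y_lathe time + 6·y_steel = 57; 5·y_lathe time + 4·y_steel = 50.
This yields shadow prices y_lathe time = 4, y_steel = 7.5.
Shadow price of steel = 7.5.

7.5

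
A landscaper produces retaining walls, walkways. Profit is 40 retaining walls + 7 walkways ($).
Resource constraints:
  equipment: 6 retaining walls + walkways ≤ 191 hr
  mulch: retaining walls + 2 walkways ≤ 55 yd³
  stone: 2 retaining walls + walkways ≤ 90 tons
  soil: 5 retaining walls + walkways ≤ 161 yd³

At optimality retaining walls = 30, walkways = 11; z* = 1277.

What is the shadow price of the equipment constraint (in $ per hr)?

5

Check each constraint at x*: equipment 191/191 (tight); mulch 52/55 (slack 3); stone 71/90 (slack 19); soil 161/161 (tight).
Slack constraints have shadow price 0 (complementary slackness).
From A_Bᵀ y = c: 6·y_equipment + 5·y_soil = 40; 1·y_equipment + 1·y_soil = 7.
Solving: y_equipment = 5, y_soil = 2.
Shadow price of equipment = 5.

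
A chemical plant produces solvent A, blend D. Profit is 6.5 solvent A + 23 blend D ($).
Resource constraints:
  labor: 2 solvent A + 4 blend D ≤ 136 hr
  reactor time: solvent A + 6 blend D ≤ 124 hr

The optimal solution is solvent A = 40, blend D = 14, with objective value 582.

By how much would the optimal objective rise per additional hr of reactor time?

2.5

Check each constraint at x*: labor 136/136 (tight); reactor time 124/124 (tight).
From A_Bᵀ y = c: 2·y_labor + 1·y_reactor time = 6.5; 4·y_labor + 6·y_reactor time = 23.
This yields shadow prices y_labor = 2, y_reactor time = 2.5.
Shadow price of reactor time = 2.5.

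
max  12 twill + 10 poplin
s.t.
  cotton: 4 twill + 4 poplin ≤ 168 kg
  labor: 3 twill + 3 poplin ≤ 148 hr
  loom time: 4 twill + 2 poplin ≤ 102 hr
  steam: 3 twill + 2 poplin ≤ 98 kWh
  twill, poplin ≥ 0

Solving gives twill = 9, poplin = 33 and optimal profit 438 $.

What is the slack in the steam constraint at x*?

steam used = 3·9 + 2·33 = 93; slack = 98 − 93 = 5.

5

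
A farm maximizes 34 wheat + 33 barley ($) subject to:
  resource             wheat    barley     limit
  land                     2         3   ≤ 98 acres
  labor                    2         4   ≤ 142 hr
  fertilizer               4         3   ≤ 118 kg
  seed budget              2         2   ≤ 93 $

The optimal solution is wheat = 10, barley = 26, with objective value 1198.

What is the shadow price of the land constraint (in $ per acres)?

5

Check each constraint at x*: land 98/98 (tight); labor 124/142 (slack 18); fertilizer 118/118 (tight); seed budget 72/93 (slack 21).
Since labor, seed budget are not tight, their duals are 0.
From A_Bᵀ y = c: 2·y_land + 4·y_fertilizer = 34; 3·y_land + 3·y_fertilizer = 33.
Solving: y_land = 5, y_fertilizer = 6.
Shadow price of land = 5.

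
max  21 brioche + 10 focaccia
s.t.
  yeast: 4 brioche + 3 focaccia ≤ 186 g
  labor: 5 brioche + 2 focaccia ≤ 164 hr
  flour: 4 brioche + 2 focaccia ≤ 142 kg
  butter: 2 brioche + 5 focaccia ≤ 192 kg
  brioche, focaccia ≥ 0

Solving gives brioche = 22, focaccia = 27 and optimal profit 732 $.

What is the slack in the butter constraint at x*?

13

butter used = 2·22 + 5·27 = 179; slack = 192 − 179 = 13.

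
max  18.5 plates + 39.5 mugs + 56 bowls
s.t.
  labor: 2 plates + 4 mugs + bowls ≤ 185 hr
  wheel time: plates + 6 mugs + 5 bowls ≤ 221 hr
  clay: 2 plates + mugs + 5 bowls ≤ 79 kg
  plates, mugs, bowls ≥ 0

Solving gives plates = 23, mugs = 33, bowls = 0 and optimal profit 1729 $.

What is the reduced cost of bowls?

-4

At the optimum: labor uses 178 of 185 (slack = 7); wheel time uses 221 of 221 (binding); clay uses 79 of 79 (binding).
By complementary slackness, y = 0 for the non-binding constraint.
The binding rows give the dual system: 1·y_wheel time + 2·y_clay = 18.5 and 6·y_wheel time + 1·y_clay = 39.5.
Solving: y_wheel time = 5.5, y_clay = 6.5.
Reduced cost of bowls: c₃ − yᵀa₃ = 56 − (5.5·5 + 6.5·5) = 56 − 60 = -4.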